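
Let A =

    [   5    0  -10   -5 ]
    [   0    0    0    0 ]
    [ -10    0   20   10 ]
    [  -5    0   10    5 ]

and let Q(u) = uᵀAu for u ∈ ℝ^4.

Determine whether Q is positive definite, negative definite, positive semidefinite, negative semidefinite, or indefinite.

positive semidefinite

Applying the same elementary operations to the rows and columns of A produces a congruent diagonal matrix with entries 5, 0, 0, 0.
So there are 1 positive, 3 zero pivots.
Hence Q is positive semidefinite.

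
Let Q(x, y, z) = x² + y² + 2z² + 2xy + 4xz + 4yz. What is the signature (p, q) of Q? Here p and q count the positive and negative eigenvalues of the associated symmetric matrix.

The symmetric matrix is A = [[1, 1, 2], [1, 1, 2], [2, 2, 2]].
Symmetric row and column elimination reduces A to a congruent diagonal form with pivots 1, 0, -2.
So there are 1 positive, 1 negative, 1 zero pivots.

(1, 1)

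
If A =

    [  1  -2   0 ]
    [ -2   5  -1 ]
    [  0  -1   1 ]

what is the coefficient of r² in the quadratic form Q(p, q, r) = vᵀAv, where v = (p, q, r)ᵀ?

1

The coefficient of r² is the diagonal entry A[3,3] = 1.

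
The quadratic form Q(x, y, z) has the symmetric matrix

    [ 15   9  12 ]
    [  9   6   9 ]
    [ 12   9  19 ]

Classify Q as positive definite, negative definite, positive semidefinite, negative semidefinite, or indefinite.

Leading principal minors: Δ_1 = 15, Δ_2 = 9, Δ_3 = 36.
All leading principal minors are positive, so by Sylvester's criterion Q is positive definite.

positive definite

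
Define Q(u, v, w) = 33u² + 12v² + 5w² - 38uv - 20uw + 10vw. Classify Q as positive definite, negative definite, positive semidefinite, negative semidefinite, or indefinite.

positive definite

The symmetric matrix of Q is A = [[33, -19, -10], [-19, 12, 5], [-10, 5, 5]].
Leading principal minors: Δ_1 = 33, Δ_2 = 35, Δ_3 = 50.
All leading principal minors are positive, so by Sylvester's criterion Q is positive definite.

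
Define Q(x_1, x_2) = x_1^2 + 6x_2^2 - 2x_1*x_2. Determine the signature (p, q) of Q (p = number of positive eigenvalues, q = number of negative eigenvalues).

The associated matrix is A = [[1, -1], [-1, 6]].
Symmetric row and column elimination reduces A to a congruent diagonal form with pivots 1, 5.
So there are 2 positive pivots.

(2, 0)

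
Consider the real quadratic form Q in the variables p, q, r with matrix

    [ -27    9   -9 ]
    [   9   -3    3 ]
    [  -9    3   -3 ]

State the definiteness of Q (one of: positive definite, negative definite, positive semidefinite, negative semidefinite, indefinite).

negative semidefinite

Row-reducing A symmetrically gives the diagonal entries -27, 0, 0.
So there are 1 negative, 2 zero pivots.
Hence Q is negative semidefinite.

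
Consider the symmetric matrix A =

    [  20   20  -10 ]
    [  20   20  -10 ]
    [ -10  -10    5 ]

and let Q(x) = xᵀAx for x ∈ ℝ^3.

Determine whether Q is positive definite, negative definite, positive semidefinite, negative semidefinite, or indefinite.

Symmetric row and column elimination reduces A to a congruent diagonal form with pivots 20, 0, 0.
Counting signs: 1 positive, 2 zero.
Hence Q is positive semidefinite.

positive semidefinite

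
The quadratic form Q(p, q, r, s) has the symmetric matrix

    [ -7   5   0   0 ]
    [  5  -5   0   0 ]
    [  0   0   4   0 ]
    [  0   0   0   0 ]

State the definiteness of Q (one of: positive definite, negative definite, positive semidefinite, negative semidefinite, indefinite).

indefinite

Row-reducing A symmetrically gives the diagonal entries -7, -10/7, 4, 0.
Counting signs: 1 positive, 2 negative, 1 zero.
Hence Q is indefinite.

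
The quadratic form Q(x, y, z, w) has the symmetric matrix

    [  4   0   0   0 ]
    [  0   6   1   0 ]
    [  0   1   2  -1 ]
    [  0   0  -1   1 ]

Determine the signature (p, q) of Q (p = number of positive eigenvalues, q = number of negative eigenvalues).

(4, 0)

Applying the same elementary operations to the rows and columns of A produces a congruent diagonal matrix with entries 4, 6, 11/6, 5/11.
That gives 4 positive pivots.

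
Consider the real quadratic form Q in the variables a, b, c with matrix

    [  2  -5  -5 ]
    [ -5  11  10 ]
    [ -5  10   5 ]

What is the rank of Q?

3

Symmetric row and column elimination reduces A to a congruent diagonal form with pivots 2, -3/2, -10/3.
Counting signs: 1 positive, 2 negative.
The rank is the number of nonzero pivots: 3.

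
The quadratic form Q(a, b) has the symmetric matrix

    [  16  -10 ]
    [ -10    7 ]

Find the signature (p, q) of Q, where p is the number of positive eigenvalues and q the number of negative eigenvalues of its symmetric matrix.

(2, 0)

An LDLᵀ factorisation of A has diagonal entries 16, 3/4.
That gives 2 positive pivots.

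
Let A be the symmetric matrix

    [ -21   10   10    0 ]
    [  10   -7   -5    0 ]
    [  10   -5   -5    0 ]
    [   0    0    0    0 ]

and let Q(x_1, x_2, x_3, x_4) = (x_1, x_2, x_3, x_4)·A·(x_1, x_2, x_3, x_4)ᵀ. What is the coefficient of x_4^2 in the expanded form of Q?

0

The coefficient of x_4^2 is the diagonal entry A[4,4] = 0.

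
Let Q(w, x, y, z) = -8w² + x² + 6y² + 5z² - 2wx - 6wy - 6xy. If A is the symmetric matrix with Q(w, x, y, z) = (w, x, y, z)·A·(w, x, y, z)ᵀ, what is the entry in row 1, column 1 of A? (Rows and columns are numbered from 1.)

The coefficient of w² in Q is -8, and that is exactly A[1,1].

-8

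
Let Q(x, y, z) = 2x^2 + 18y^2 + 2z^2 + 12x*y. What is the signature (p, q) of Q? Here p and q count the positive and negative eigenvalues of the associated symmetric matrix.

(2, 0)

Write A = [[2, 6, 0], [6, 18, 0], [0, 0, 2]].
Symmetric row and column elimination reduces A to a congruent diagonal form with pivots 2, 0, 2.
So there are 2 positive, 1 zero pivots.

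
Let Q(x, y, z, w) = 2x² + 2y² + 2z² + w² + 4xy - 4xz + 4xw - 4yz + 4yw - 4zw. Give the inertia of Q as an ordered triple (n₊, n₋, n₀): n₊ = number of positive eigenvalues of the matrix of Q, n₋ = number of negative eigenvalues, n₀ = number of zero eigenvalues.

Write A = [[2, 2, -2, 2], [2, 2, -2, 2], [-2, -2, 2, -2], [2, 2, -2, 1]].
Symmetric row and column elimination reduces A to a congruent diagonal form with pivots 2, 0, 0, -1.
That gives 1 positive, 1 negative, 2 zero pivots.

(1, 1, 2)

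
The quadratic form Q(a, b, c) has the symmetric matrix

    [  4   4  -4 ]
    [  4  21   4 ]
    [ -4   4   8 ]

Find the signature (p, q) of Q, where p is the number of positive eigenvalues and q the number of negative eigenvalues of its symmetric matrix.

(3, 0)

Applying the same elementary operations to the rows and columns of A produces a congruent diagonal matrix with entries 4, 17, 4/17.
Counting signs: 3 positive.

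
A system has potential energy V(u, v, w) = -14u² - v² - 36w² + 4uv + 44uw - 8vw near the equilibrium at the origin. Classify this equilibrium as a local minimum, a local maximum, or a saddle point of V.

local maximum

The Hessian at the origin is H = [[-28, 4, 44], [4, -2, -8], [44, -8, -72]].
Row-reducing H symmetrically gives the diagonal entries -28, -10/7, -4/5.
So there are 3 negative pivots.
H is negative definite, so the origin is a strict local maximum.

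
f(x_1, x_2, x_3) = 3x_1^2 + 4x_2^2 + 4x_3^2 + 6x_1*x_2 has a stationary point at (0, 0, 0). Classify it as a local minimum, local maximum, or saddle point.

The Hessian at the origin is H = [[6, 6, 0], [6, 8, 0], [0, 0, 8]].
Row-reducing H symmetrically gives the diagonal entries 6, 2, 8.
So there are 3 positive pivots.
H is positive definite, so the origin is a strict local minimum.

local minimum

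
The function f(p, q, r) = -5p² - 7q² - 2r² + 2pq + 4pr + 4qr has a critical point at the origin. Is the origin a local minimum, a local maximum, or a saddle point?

local maximum

The Hessian at the origin is H = [[-10, 2, 4], [2, -14, 4], [4, 4, -4]].
Congruent diagonalization of H (simultaneous row and column reduction) yields pivots -10, -68/5, -12/17.
So there are 3 negative pivots.
H is negative definite, so the origin is a strict local maximum.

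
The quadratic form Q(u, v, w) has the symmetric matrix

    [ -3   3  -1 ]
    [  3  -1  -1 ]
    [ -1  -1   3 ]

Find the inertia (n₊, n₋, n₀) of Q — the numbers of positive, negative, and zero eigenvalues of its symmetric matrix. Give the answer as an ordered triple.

Symmetric row and column elimination reduces A to a congruent diagonal form with pivots -3, 2, 4/3.
So there are 2 positive, 1 negative pivots.

(2, 1, 0)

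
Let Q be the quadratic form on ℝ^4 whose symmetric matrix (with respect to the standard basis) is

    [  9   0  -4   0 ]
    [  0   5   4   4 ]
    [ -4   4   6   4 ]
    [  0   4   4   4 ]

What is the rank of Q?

Row-reducing A symmetrically gives the diagonal entries 9, 5, 46/45, 4/23.
So there are 4 positive pivots.
The rank is the number of nonzero pivots: 4.

4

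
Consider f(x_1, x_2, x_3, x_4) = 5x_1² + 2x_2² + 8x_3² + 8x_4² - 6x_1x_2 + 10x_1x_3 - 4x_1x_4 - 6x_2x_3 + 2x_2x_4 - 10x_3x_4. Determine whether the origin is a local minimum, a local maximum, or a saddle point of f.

local minimum

The Hessian at the origin is H = [[10, -6, 10, -4], [-6, 4, -6, 2], [10, -6, 16, -10], [-4, 2, -10, 16]].
An LDLᵀ factorisation of H has diagonal entries 10, 2/5, 6, 8.
So there are 4 positive pivots.
H is positive definite, so the origin is a strict local minimum.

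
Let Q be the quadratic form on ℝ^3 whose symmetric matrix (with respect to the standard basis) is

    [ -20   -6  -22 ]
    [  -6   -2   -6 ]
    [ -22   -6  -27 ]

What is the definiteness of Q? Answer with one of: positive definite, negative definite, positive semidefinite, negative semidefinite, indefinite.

negative definite

Congruent diagonalization of A (simultaneous row and column reduction) yields pivots -20, -1/5, -1.
So there are 3 negative pivots.
Hence Q is negative definite.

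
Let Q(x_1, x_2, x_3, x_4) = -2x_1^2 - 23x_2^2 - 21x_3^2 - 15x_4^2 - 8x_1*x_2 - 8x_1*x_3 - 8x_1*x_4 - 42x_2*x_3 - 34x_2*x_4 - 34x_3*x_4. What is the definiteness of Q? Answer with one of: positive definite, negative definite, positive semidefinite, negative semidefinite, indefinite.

The associated matrix is A = [[-2, -4, -4, -4], [-4, -23, -21, -17], [-4, -21, -21, -17], [-4, -17, -17, -15]].
An LDLᵀ factorisation of A has diagonal entries -2, -15, -26/15, -10/13.
That gives 4 negative pivots.
Hence Q is negative definite.

negative definite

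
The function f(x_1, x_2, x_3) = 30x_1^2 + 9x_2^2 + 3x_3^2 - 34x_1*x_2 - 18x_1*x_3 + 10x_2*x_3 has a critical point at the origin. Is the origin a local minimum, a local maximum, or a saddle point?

saddle point

The Hessian at the origin is H = [[60, -34, -18], [-34, 18, 10], [-18, 10, 6]].
Congruent diagonalization of H (simultaneous row and column reduction) yields pivots 60, -19/15, 12/19.
So there are 2 positive, 1 negative pivots.
H is indefinite, so the origin is a saddle point.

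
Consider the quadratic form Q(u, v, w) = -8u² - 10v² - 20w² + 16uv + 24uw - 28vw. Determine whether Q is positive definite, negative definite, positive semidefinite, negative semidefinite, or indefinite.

The associated matrix is A = [[-8, 8, 12], [8, -10, -14], [12, -14, -20]].
Row-reducing A symmetrically gives the diagonal entries -8, -2, 0.
So there are 2 negative, 1 zero pivots.
Hence Q is negative semidefinite.

negative semidefinite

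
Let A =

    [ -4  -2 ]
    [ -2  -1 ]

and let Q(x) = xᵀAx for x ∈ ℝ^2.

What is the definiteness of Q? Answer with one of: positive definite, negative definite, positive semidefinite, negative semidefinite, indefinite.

For the 2×2 matrix [[-4, -2], [-2, -1]]: det = -4·-1 − (-2)² = 0, trace = -5.
det = 0 so one eigenvalue is zero; the form is semidefinite with the sign of the trace.

negative semidefinite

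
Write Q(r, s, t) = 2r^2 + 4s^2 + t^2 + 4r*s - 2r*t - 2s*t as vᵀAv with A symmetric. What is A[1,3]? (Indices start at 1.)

-1

The coefficient of r·t in Q is -2. For a symmetric A this equals A[1,3] + A[3,1] = 2·A[1,3].
So A[1,3] = -2/2 = -1.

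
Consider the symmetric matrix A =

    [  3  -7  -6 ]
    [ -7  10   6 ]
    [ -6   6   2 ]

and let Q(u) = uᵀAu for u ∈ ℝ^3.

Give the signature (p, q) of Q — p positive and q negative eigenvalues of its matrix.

(2, 1)

Row-reducing A symmetrically gives the diagonal entries 3, -19/3, 2/19.
So there are 2 positive, 1 negative pivots.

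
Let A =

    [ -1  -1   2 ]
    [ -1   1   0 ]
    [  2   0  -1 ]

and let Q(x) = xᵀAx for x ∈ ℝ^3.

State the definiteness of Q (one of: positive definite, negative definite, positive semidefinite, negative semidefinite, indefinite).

Symmetric row and column elimination reduces A to a congruent diagonal form with pivots -1, 2, 1.
That gives 2 positive, 1 negative pivots.
Hence Q is indefinite.

indefinite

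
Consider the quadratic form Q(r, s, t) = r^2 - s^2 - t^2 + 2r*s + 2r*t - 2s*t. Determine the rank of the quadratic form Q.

2

Write A = [[1, 1, 1], [1, -1, -1], [1, -1, -1]].
Applying the same elementary operations to the rows and columns of A produces a congruent diagonal matrix with entries 1, -2, 0.
Counting signs: 1 positive, 1 negative, 1 zero.
The rank is the number of nonzero pivots: 2.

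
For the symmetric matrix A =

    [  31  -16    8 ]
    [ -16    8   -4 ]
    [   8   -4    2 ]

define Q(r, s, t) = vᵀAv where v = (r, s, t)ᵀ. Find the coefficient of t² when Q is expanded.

2

The coefficient of t² is the diagonal entry A[3,3] = 2.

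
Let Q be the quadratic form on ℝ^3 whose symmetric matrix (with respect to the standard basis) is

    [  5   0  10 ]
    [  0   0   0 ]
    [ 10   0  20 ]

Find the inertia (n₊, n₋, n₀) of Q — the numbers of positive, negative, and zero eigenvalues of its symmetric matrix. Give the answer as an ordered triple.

Applying the same elementary operations to the rows and columns of A produces a congruent diagonal matrix with entries 5, 0, 0.
That gives 1 positive, 2 zero pivots.

(1, 0, 2)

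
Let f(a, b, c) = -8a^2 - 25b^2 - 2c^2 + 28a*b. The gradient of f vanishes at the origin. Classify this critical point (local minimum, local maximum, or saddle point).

local maximum

The Hessian at the origin is H = [[-16, 28, 0], [28, -50, 0], [0, 0, -4]].
Congruent diagonalization of H (simultaneous row and column reduction) yields pivots -16, -1, -4.
So there are 3 negative pivots.
H is negative definite, so the origin is a strict local maximum.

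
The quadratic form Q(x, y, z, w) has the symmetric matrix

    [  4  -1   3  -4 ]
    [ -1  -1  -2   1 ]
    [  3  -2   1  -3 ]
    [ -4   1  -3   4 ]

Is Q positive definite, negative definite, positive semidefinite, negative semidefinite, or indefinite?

indefinite

Row-reducing A symmetrically gives the diagonal entries 4, -5/4, 0, 0.
So there are 1 positive, 1 negative, 2 zero pivots.
Hence Q is indefinite.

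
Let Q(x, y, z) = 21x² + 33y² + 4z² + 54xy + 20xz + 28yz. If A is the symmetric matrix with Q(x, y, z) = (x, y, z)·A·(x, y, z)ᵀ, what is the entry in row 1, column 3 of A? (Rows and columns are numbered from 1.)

The coefficient of x·z in Q is 20. For a symmetric A this equals A[1,3] + A[3,1] = 2·A[1,3].
So A[1,3] = 20/2 = 10.

10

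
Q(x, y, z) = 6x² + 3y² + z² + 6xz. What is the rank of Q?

The symmetric matrix is A = [[6, 0, 3], [0, 3, 0], [3, 0, 1]].
Applying the same elementary operations to the rows and columns of A produces a congruent diagonal matrix with entries 6, 3, -1/2.
That gives 2 positive, 1 negative pivots.
The rank is the number of nonzero pivots: 3.

3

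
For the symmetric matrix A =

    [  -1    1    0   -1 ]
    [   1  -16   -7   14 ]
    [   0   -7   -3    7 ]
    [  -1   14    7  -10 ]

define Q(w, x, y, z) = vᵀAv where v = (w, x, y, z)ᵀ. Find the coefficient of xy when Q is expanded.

-14

The coefficient of xy is A[2,3] + A[3,2] = 2·(-7) = -14.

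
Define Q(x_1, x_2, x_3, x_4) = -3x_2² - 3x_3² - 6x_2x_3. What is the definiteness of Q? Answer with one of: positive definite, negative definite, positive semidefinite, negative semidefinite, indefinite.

negative semidefinite

The symmetric matrix is A = [[0, 0, 0, 0], [0, -3, -3, 0], [0, -3, -3, 0], [0, 0, 0, 0]].
Congruent diagonalization of A (simultaneous row and column reduction) yields pivots 0, -3, 0, 0.
So there are 1 negative, 3 zero pivots.
Hence Q is negative semidefinite.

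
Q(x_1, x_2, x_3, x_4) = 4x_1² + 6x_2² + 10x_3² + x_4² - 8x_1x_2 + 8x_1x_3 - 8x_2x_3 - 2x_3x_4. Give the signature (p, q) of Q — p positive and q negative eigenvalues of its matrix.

(4, 0)

The symmetric matrix is A = [[4, -4, 4, 0], [-4, 6, -4, 0], [4, -4, 10, -1], [0, 0, -1, 1]].
Applying the same elementary operations to the rows and columns of A produces a congruent diagonal matrix with entries 4, 2, 6, 5/6.
That gives 4 positive pivots.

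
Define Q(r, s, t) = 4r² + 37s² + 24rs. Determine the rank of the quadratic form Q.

The associated matrix is A = [[4, 12, 0], [12, 37, 0], [0, 0, 0]].
Symmetric row and column elimination reduces A to a congruent diagonal form with pivots 4, 1, 0.
That gives 2 positive, 1 zero pivots.
The rank is the number of nonzero pivots: 2.

2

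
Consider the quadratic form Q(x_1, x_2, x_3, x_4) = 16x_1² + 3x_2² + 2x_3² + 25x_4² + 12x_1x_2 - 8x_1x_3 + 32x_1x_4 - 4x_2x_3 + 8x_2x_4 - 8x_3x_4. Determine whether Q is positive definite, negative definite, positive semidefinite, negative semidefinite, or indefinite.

positive definite

The symmetric matrix of Q is A = [[16, 6, -4, 16], [6, 3, -2, 4], [-4, -2, 2, -4], [16, 4, -4, 25]].
Leading principal minors: Δ_1 = 16, Δ_2 = 12, Δ_3 = 8, Δ_4 = 8.
All leading principal minors are positive, so by Sylvester's criterion Q is positive definite.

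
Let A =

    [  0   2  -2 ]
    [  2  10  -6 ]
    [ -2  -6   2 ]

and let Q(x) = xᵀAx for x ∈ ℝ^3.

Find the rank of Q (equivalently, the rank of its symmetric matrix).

Row reduction of A gives 2 nonzero rows, so rank A = 2.

2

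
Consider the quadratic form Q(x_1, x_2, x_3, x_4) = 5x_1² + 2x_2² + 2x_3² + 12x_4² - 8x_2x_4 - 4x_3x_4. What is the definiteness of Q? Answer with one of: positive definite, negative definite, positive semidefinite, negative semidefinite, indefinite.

The symmetric matrix of Q is A = [[5, 0, 0, 0], [0, 2, 0, -4], [0, 0, 2, -2], [0, -4, -2, 12]].
Leading principal minors: Δ_1 = 5, Δ_2 = 10, Δ_3 = 20, Δ_4 = 40.
All leading principal minors are positive, so by Sylvester's criterion Q is positive definite.

positive definite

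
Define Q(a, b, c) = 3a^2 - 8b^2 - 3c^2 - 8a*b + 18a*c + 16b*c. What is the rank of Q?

2

Write A = [[3, -4, 9], [-4, -8, 8], [9, 8, -3]].
Applying the same elementary operations to the rows and columns of A produces a congruent diagonal matrix with entries 3, -40/3, 0.
So there are 1 positive, 1 negative, 1 zero pivots.
The rank is the number of nonzero pivots: 2.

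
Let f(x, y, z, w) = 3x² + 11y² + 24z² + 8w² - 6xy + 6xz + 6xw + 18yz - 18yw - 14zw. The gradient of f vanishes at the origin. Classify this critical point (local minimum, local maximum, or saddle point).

local minimum

The Hessian at the origin is H = [[6, -6, 6, 6], [-6, 22, 18, -18], [6, 18, 48, -14], [6, -18, -14, 16]].
Symmetric row and column elimination reduces H to a congruent diagonal form with pivots 6, 16, 6, 1/3.
That gives 4 positive pivots.
H is positive definite, so the origin is a strict local minimum.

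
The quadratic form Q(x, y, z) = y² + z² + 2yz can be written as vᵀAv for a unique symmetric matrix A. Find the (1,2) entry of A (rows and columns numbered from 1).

0

The coefficient of x·y in Q is 0. For a symmetric A this equals A[1,2] + A[2,1] = 2·A[1,2].
So A[1,2] = 0/2 = 0.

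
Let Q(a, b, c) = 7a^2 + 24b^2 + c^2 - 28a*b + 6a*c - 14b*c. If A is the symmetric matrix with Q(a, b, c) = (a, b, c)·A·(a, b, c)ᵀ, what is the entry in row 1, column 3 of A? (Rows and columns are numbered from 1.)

3

The coefficient of a·c in Q is 6. For a symmetric A this equals A[1,3] + A[3,1] = 2·A[1,3].
So A[1,3] = 6/2 = 3.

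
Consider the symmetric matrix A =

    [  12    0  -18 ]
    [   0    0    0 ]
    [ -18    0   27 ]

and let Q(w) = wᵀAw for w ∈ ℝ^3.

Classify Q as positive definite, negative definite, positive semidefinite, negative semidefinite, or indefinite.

positive semidefinite

Symmetric row and column elimination reduces A to a congruent diagonal form with pivots 12, 0, 0.
Counting signs: 1 positive, 2 zero.
Hence Q is positive semidefinite.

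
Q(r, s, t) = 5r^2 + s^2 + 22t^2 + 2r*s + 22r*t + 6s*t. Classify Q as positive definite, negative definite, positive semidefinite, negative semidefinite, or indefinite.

Write A = [[5, 1, 11], [1, 1, 3], [11, 3, 22]].
Symmetric row and column elimination reduces A to a congruent diagonal form with pivots 5, 4/5, -3.
So there are 2 positive, 1 negative pivots.
Hence Q is indefinite.

indefinite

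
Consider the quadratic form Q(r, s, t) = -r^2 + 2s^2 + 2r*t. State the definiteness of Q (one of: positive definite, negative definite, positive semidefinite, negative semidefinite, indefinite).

indefinite

The symmetric matrix is A = [[-1, 0, 1], [0, 2, 0], [1, 0, 0]].
An LDLᵀ factorisation of A has diagonal entries -1, 2, 1.
So there are 2 positive, 1 negative pivots.
Hence Q is indefinite.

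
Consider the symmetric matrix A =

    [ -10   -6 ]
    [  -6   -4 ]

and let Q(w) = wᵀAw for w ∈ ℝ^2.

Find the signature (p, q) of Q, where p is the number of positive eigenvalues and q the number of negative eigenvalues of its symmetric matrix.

(0, 2)

Symmetric row and column elimination reduces A to a congruent diagonal form with pivots -10, -2/5.
So there are 2 negative pivots.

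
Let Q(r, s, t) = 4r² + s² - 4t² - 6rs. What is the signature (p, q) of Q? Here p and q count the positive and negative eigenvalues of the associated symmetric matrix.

The associated matrix is A = [[4, -3, 0], [-3, 1, 0], [0, 0, -4]].
An LDLᵀ factorisation of A has diagonal entries 4, -5/4, -4.
So there are 1 positive, 2 negative pivots.

(1, 2)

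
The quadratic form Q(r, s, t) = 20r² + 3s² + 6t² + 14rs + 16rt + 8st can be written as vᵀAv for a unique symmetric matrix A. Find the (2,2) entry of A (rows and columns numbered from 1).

3

The coefficient of s² in Q is 3, and that is exactly A[2,2].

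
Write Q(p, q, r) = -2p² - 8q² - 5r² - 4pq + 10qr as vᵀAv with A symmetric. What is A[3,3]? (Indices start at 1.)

The coefficient of r² in Q is -5, and that is exactly A[3,3].

-5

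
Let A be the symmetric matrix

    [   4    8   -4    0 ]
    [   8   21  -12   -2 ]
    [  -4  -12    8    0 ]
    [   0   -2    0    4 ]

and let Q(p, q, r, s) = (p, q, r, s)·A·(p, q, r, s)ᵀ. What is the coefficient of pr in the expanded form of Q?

The coefficient of pr is A[1,3] + A[3,1] = 2·(-4) = -8.

-8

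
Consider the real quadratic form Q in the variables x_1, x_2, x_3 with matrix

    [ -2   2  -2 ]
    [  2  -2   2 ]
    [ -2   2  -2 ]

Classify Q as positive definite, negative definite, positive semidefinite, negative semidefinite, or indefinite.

negative semidefinite

Congruent diagonalization of A (simultaneous row and column reduction) yields pivots -2, 0, 0.
So there are 1 negative, 2 zero pivots.
Hence Q is negative semidefinite.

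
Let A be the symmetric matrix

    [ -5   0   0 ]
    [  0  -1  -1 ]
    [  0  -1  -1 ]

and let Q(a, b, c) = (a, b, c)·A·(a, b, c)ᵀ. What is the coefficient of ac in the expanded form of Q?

0

The coefficient of ac is A[1,3] + A[3,1] = 2·0 = 0.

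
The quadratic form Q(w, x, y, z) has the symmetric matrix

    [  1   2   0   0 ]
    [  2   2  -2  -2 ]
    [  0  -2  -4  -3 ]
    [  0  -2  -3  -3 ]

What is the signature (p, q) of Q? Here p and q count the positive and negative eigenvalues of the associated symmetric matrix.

(1, 3)

Congruent diagonalization of A (simultaneous row and column reduction) yields pivots 1, -2, -2, -1/2.
That gives 1 positive, 3 negative pivots.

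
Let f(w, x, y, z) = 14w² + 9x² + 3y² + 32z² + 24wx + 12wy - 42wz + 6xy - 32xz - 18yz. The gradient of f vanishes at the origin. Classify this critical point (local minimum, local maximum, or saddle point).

The Hessian at the origin is H = [[28, 24, 12, -42], [24, 18, 6, -32], [12, 6, 6, -18], [-42, -32, -18, 64]].
Applying the same elementary operations to the rows and columns of H produces a congruent diagonal matrix with entries 28, -18/7, 8, 5/3.
Counting signs: 3 positive, 1 negative.
H is indefinite, so the origin is a saddle point.

saddle point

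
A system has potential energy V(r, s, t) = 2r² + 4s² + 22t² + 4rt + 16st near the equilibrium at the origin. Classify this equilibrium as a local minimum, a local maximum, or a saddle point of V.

The Hessian at the origin is H = [[4, 0, 4], [0, 8, 16], [4, 16, 44]].
An LDLᵀ factorisation of H has diagonal entries 4, 8, 8.
So there are 3 positive pivots.
H is positive definite, so the origin is a strict local minimum.

local minimum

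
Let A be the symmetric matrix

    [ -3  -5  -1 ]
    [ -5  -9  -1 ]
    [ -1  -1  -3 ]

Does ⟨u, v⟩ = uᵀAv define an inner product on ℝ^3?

no

Symmetric row and column elimination reduces A to a congruent diagonal form with pivots -3, -2/3, -2.
That gives 3 negative pivots.
Hence Q is negative definite.
⟨·,·⟩ is an inner product exactly when A is positive definite.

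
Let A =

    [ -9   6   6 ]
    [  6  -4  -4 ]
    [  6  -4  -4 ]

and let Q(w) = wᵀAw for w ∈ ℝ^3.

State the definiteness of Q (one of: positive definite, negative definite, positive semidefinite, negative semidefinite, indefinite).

Congruent diagonalization of A (simultaneous row and column reduction) yields pivots -9, 0, 0.
That gives 1 negative, 2 zero pivots.
Hence Q is negative semidefinite.

negative semidefinite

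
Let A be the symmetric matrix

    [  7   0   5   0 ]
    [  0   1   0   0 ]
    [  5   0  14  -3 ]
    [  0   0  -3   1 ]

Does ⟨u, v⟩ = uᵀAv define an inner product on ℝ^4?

Row-reducing A symmetrically gives the diagonal entries 7, 1, 73/7, 10/73.
Counting signs: 4 positive.
Hence Q is positive definite.
⟨·,·⟩ is an inner product exactly when A is positive definite.

yes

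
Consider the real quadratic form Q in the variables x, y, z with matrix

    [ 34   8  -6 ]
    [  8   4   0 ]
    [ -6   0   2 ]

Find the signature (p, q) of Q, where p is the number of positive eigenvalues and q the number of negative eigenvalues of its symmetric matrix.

Symmetric row and column elimination reduces A to a congruent diagonal form with pivots 34, 36/17, 0.
That gives 2 positive, 1 zero pivots.

(2, 0)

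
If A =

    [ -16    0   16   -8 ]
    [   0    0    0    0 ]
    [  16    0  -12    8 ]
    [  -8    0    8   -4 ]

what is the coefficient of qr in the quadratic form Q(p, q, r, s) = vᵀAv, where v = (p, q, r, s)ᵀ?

The coefficient of qr is A[2,3] + A[3,2] = 2·0 = 0.

0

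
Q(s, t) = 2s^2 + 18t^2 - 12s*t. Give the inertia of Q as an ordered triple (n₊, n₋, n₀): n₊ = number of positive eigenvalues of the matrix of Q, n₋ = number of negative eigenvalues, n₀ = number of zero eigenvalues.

(1, 0, 1)

The symmetric matrix is A = [[2, -6], [-6, 18]].
Symmetric row and column elimination reduces A to a congruent diagonal form with pivots 2, 0.
Counting signs: 1 positive, 1 zero.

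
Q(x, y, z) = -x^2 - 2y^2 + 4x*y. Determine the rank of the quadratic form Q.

The associated matrix is A = [[-1, 2, 0], [2, -2, 0], [0, 0, 0]].
Congruent diagonalization of A (simultaneous row and column reduction) yields pivots -1, 2, 0.
That gives 1 positive, 1 negative, 1 zero pivots.
The rank is the number of nonzero pivots: 2.

2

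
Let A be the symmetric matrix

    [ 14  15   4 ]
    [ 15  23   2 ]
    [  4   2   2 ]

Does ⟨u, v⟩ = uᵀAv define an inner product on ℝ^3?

Congruent diagonalization of A (simultaneous row and column reduction) yields pivots 14, 97/14, 10/97.
Counting signs: 3 positive.
Hence Q is positive definite.
⟨·,·⟩ is an inner product exactly when A is positive definite.

yes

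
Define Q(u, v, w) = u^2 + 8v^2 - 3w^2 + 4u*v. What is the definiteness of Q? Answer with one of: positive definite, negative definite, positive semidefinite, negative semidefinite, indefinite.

The symmetric matrix is A = [[1, 2, 0], [2, 8, 0], [0, 0, -3]].
Congruent diagonalization of A (simultaneous row and column reduction) yields pivots 1, 4, -3.
That gives 2 positive, 1 negative pivots.
Hence Q is indefinite.

indefinite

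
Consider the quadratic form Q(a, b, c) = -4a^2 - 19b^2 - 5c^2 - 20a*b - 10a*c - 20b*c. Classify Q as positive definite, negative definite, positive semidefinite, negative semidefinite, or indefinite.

indefinite

The associated matrix is A = [[-4, -10, -5], [-10, -19, -10], [-5, -10, -5]].
Applying the same elementary operations to the rows and columns of A produces a congruent diagonal matrix with entries -4, 6, 5/24.
That gives 2 positive, 1 negative pivots.
Hence Q is indefinite.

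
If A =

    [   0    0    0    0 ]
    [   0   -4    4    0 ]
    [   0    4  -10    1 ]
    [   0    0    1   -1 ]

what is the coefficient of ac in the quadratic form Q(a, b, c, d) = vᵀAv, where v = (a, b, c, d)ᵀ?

0

The coefficient of ac is A[1,3] + A[3,1] = 2·0 = 0.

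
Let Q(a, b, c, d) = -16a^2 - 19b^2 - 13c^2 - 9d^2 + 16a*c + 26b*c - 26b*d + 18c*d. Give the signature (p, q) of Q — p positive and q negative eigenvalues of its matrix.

(0, 3)

Write A = [[-16, 0, 8, 0], [0, -19, 13, -13], [8, 13, -13, 9], [0, -13, 9, -9]].
Symmetric row and column elimination reduces A to a congruent diagonal form with pivots -16, -19, -2/19, 0.
That gives 3 negative, 1 zero pivots.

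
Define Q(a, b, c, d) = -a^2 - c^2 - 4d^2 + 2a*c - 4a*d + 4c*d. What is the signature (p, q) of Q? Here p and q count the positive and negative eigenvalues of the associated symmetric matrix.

(0, 1)

The associated matrix is A = [[-1, 0, 1, -2], [0, 0, 0, 0], [1, 0, -1, 2], [-2, 0, 2, -4]].
Symmetric row and column elimination reduces A to a congruent diagonal form with pivots -1, 0, 0, 0.
That gives 1 negative, 3 zero pivots.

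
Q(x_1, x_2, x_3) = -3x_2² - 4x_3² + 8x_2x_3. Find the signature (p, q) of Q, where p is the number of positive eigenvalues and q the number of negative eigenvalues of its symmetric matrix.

(1, 1)

The associated matrix is A = [[0, 0, 0], [0, -3, 4], [0, 4, -4]].
Symmetric row and column elimination reduces A to a congruent diagonal form with pivots 0, -3, 4/3.
So there are 1 positive, 1 negative, 1 zero pivots.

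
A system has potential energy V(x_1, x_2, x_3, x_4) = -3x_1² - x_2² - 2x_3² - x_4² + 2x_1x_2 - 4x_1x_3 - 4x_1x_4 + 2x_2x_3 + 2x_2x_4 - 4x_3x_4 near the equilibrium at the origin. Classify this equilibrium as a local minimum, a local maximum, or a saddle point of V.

saddle point

The Hessian at the origin is H = [[-6, 2, -4, -4], [2, -2, 2, 2], [-4, 2, -4, -4], [-4, 2, -4, -2]].
Symmetric row and column elimination reduces H to a congruent diagonal form with pivots -6, -4/3, -1, 2.
So there are 1 positive, 3 negative pivots.
H is indefinite, so the origin is a saddle point.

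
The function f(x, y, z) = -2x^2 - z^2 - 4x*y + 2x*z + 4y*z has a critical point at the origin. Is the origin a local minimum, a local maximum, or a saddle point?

saddle point

The Hessian at the origin is H = [[-4, -4, 2], [-4, 0, 4], [2, 4, -2]].
Congruent diagonalization of H (simultaneous row and column reduction) yields pivots -4, 4, -2.
Counting signs: 1 positive, 2 negative.
H is indefinite, so the origin is a saddle point.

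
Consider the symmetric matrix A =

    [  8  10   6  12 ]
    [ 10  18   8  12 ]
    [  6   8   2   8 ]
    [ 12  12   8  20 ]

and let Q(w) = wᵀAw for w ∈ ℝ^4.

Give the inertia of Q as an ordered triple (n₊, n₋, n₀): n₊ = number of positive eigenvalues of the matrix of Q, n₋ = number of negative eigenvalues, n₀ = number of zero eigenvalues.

(3, 1, 0)

Symmetric row and column elimination reduces A to a congruent diagonal form with pivots 8, 11/2, -28/11, 4/7.
So there are 3 positive, 1 negative pivots.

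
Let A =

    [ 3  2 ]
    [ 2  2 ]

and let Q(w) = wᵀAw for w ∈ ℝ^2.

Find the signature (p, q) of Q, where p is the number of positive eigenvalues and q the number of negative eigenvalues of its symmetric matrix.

(2, 0)

An LDLᵀ factorisation of A has diagonal entries 3, 2/3.
Counting signs: 2 positive.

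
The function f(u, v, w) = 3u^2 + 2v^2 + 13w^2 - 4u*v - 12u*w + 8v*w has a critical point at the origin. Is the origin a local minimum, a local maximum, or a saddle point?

The Hessian at the origin is H = [[6, -4, -12], [-4, 4, 8], [-12, 8, 26]].
An LDLᵀ factorisation of H has diagonal entries 6, 4/3, 2.
That gives 3 positive pivots.
H is positive definite, so the origin is a strict local minimum.

local minimum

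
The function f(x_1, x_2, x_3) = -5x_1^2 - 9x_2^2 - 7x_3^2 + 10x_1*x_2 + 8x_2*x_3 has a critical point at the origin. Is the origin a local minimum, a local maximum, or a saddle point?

The Hessian at the origin is H = [[-10, 10, 0], [10, -18, 8], [0, 8, -14]].
Applying the same elementary operations to the rows and columns of H produces a congruent diagonal matrix with entries -10, -8, -6.
That gives 3 negative pivots.
H is negative definite, so the origin is a strict local maximum.

local maximum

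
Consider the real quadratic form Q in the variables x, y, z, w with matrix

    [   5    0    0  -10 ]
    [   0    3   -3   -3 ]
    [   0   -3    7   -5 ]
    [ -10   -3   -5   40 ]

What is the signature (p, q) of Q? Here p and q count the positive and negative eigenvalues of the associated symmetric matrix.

(4, 0)

Applying the same elementary operations to the rows and columns of A produces a congruent diagonal matrix with entries 5, 3, 4, 1.
That gives 4 positive pivots.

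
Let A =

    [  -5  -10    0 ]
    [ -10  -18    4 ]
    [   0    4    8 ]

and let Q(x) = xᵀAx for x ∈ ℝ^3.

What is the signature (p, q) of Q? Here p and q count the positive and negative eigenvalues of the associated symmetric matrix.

(1, 1)

Symmetric row and column elimination reduces A to a congruent diagonal form with pivots -5, 2, 0.
So there are 1 positive, 1 negative, 1 zero pivots.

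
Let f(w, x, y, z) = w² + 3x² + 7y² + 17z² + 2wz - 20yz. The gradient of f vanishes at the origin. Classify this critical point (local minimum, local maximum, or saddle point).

The Hessian at the origin is H = [[2, 0, 0, 2], [0, 6, 0, 0], [0, 0, 14, -20], [2, 0, -20, 34]].
An LDLᵀ factorisation of H has diagonal entries 2, 6, 14, 24/7.
So there are 4 positive pivots.
H is positive definite, so the origin is a strict local minimum.

local minimum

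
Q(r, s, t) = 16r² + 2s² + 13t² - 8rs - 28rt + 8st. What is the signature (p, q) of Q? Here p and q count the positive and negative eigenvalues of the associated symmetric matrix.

(3, 0)

The symmetric matrix is A = [[16, -4, -14], [-4, 2, 4], [-14, 4, 13]].
Symmetric row and column elimination reduces A to a congruent diagonal form with pivots 16, 1, 1/2.
That gives 3 positive pivots.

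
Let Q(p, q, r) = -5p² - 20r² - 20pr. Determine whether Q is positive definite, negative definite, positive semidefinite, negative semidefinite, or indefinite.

Write A = [[-5, 0, -10], [0, 0, 0], [-10, 0, -20]].
Congruent diagonalization of A (simultaneous row and column reduction) yields pivots -5, 0, 0.
Counting signs: 1 negative, 2 zero.
Hence Q is negative semidefinite.

negative semidefinite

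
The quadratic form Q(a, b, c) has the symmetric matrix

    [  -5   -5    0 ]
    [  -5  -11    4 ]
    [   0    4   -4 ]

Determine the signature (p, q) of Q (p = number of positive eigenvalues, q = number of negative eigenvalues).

Congruent diagonalization of A (simultaneous row and column reduction) yields pivots -5, -6, -4/3.
Counting signs: 3 negative.

(0, 3)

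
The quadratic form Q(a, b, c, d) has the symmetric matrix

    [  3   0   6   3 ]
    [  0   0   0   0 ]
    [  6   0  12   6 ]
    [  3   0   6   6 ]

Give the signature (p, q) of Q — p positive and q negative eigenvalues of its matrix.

Congruent diagonalization of A (simultaneous row and column reduction) yields pivots 3, 0, 0, 3.
Counting signs: 2 positive, 2 zero.

(2, 0)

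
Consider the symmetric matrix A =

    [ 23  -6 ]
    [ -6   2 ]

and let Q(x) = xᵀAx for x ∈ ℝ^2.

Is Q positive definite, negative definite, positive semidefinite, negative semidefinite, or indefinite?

For the 2×2 matrix [[23, -6], [-6, 2]]: det = 23·2 − (-6)² = 10, trace = 25.
det > 0 so both eigenvalues share the sign of the trace; trace = 25 > 0 ⇒ both positive.

positive definite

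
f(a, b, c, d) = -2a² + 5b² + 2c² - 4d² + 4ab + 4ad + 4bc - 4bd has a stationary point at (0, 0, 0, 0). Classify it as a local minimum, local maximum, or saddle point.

The Hessian at the origin is H = [[-4, 4, 0, 4], [4, 10, 4, -4], [0, 4, 4, 0], [4, -4, 0, -8]].
Congruent diagonalization of H (simultaneous row and column reduction) yields pivots -4, 14, 20/7, -4.
So there are 2 positive, 2 negative pivots.
H is indefinite, so the origin is a saddle point.

saddle point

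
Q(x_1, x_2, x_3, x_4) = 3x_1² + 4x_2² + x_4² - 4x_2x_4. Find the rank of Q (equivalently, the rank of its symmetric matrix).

2

The symmetric matrix is A = [[3, 0, 0, 0], [0, 4, 0, -2], [0, 0, 0, 0], [0, -2, 0, 1]].
Symmetric row and column elimination reduces A to a congruent diagonal form with pivots 3, 4, 0, 0.
That gives 2 positive, 2 zero pivots.
The rank is the number of nonzero pivots: 2.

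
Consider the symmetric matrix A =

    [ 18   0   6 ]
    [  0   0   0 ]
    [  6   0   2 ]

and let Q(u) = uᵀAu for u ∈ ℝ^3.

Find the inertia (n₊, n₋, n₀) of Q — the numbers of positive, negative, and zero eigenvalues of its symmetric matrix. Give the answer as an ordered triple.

(1, 0, 2)

Symmetric row and column elimination reduces A to a congruent diagonal form with pivots 18, 0, 0.
Counting signs: 1 positive, 2 zero.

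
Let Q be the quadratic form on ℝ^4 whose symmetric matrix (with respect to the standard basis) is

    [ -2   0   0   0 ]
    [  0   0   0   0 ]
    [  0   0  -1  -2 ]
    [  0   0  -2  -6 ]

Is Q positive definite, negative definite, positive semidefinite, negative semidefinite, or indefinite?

negative semidefinite

Congruent diagonalization of A (simultaneous row and column reduction) yields pivots -2, 0, -1, -2.
That gives 3 negative, 1 zero pivots.
Hence Q is negative semidefinite.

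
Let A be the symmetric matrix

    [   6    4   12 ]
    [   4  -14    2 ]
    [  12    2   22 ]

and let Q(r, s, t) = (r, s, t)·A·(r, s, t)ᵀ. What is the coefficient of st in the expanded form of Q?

The coefficient of st is A[2,3] + A[3,2] = 2·2 = 4.

4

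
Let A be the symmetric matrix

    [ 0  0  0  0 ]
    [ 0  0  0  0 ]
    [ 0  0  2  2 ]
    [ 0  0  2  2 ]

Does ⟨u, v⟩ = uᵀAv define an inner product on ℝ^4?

no

Row-reducing A symmetrically gives the diagonal entries 0, 0, 2, 0.
Counting signs: 1 positive, 3 zero.
Hence Q is positive semidefinite.
⟨·,·⟩ is an inner product exactly when A is positive definite.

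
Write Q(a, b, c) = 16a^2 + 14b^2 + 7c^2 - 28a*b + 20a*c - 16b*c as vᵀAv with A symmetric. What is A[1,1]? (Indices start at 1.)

16

The coefficient of a^2 in Q is 16, and that is exactly A[1,1].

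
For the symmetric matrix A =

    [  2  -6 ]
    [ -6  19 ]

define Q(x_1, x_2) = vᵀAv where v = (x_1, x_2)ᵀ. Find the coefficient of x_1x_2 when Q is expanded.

-12

The coefficient of x_1x_2 is A[1,2] + A[2,1] = 2·(-6) = -12.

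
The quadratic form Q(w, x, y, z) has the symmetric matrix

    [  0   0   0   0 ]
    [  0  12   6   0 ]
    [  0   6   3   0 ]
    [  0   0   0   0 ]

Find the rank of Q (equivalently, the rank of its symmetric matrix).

1

Applying the same elementary operations to the rows and columns of A produces a congruent diagonal matrix with entries 0, 12, 0, 0.
Counting signs: 1 positive, 3 zero.
The rank is the number of nonzero pivots: 1.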